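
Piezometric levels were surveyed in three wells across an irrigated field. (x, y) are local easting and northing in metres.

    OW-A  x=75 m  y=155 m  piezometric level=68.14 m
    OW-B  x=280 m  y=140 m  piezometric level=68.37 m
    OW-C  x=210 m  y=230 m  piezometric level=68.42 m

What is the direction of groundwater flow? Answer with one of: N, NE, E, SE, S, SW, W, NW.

SW

With h = a·x + b·y + c and OW-A as origin, the differences give:
  205·a + (-15)·b = +0.23
  135·a + 75·b = +0.28
Eliminate b (×75 and ×(-15), subtract): 17400·a = 21.450 → a = ∂h/∂x = +0.001233
Back-substitute: b = ∂h/∂y = +0.001514.
Flow = −∇h = (-0.001233 east, -0.001514 north), which points southwest.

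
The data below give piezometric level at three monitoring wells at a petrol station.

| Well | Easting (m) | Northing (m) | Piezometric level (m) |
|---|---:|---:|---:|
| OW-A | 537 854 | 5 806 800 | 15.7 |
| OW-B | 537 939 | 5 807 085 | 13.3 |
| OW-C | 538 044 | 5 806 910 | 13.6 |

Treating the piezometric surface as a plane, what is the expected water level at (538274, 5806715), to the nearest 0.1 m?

Three-point gradient (reference OW-A): Δ to OW-B = (85, 285, -2.4), Δ to OW-C = (190, 110, -2.1).
∂h/∂x = -0.007467, ∂h/∂y = -0.006194 (det = -44800).
h(538274, 5806715) = 15.7 + (-0.007467)·(420) + (-0.006194)·(-85) = 15.7 -3.136 +0.527 = 13.091 m.

13.1 m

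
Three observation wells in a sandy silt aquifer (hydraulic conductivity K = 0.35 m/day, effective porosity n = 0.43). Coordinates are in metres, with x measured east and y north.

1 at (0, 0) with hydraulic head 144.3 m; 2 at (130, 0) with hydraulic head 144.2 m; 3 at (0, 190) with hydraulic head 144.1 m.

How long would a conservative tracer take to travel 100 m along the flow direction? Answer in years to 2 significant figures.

∂h/∂x = (144.2 − 144.3) / (130 − 0) = -0.0007692
∂h/∂y = (144.1 − 144.3) / (190 − 0) = -0.001053
|∇h| = √(-0.0007692² + -0.001053²) = 0.001304
Seepage velocity v = K·i/n = 0.35 × 0.001304 / 0.43 = 0.001061 m/day.
t = 100 / 0.001061 = 9.425e+04 days = 258 years.

260 years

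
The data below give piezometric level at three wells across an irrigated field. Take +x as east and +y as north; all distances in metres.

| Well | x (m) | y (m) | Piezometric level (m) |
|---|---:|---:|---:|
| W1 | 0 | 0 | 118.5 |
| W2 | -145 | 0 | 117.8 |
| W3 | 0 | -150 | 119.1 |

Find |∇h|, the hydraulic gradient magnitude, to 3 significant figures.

0.00627

∂h/∂x = (117.8 − 118.5) / (-145 − 0) = +0.004828
∂h/∂y = (119.1 − 118.5) / (-150 − 0) = -0.004000
|∇h| = √(0.004828² + -0.004000²) = 0.00627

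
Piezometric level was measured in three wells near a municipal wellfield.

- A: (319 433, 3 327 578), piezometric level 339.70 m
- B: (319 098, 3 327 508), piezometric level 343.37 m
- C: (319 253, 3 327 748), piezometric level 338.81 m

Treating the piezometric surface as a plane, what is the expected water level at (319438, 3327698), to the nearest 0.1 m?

Three-point gradient (reference A): Δ to B = (-335, -70, +3.67), Δ to C = (-180, 170, -0.89).
∂h/∂x = -0.008075, ∂h/∂y = -0.01379 (det = -69550).
h(319438, 3327698) = 339.70 + (-0.008075)·(5) + (-0.01379)·(120) = 339.70 -0.040 -1.654 = 338.005 m.

338.0 m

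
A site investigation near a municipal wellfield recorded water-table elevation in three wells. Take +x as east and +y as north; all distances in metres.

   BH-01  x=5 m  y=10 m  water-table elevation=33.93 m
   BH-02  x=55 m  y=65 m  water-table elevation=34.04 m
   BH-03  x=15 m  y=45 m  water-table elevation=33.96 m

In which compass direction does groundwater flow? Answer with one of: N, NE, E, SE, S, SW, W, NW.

Differences from BH-01: to BH-02 (Δx, Δy, Δh) = (50, 55, +0.11); to BH-03 = (10, 35, +0.03).
Solve a·Δx + b·Δy = Δh: det = 50·35 − 10·55 = 1200.
∂h/∂x = [(+0.11)·35 − (+0.03)·55] / 1200 = +0.001833
∂h/∂y = [50·(+0.03) − 10·(+0.11)] / 1200 = +0.0003333
Flow = −∇h = (-0.001833 east, -0.0003333 north), which points west.

W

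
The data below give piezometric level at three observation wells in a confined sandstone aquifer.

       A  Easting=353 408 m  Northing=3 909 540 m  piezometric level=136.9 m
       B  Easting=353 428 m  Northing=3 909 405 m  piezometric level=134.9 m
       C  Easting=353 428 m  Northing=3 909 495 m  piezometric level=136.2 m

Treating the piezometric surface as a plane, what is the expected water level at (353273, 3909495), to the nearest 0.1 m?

136.6 m

With h = a·x + b·y + c and A as origin, the differences give:
  20·a + (-135)·b = -2.0
  20·a + (-45)·b = -0.7
Eliminate b (×(-45) and ×(-135), subtract): 1800·a = -4.50 → a = ∂h/∂x = -0.002500
Back-substitute: b = ∂h/∂y = +0.01444.
h(353273, 3909495) = 136.9 + (-0.002500)·(-135) + (+0.01444)·(-45) = 136.9 +0.338 -0.650 = 136.588 m.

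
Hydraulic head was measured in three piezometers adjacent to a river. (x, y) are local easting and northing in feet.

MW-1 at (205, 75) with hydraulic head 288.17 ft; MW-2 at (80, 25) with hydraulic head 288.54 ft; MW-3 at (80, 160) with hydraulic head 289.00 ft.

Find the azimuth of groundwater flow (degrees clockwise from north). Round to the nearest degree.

128°

Differences from MW-1: to MW-2 (Δx, Δy, Δh) = (-125, -50, +0.37); to MW-3 = (-125, 85, +0.83).
Solve a·Δx + b·Δy = Δh: det = (-125)·85 − (-125)·(-50) = -16875.
∂h/∂x = [(+0.37)·85 − (+0.83)·(-50)] / -16875 = -0.004323
∂h/∂y = [(-125)·(+0.83) − (-125)·(+0.37)] / -16875 = +0.003407
Flow direction (−∇h) has components (+0.004323 E, -0.003407 N).
Azimuth = atan2(E, N) = atan2(+0.004323, -0.003407) = 128.2° ≈ 128°.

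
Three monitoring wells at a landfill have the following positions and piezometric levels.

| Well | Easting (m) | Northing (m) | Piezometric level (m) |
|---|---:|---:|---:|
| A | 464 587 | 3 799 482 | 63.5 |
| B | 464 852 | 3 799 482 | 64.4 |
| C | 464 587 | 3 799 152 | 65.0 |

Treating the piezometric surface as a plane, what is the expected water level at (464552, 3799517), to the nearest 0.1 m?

∂h/∂x = (64.4 − 63.5) / (464852 − 464587) = +0.003396
∂h/∂y = (65.0 − 63.5) / (3799152 − 3799482) = -0.004545
h(464552, 3799517) = 63.5 + (+0.003396)·(-35) + (-0.004545)·(35) = 63.5 -0.119 -0.159 = 63.222 m.

63.2 m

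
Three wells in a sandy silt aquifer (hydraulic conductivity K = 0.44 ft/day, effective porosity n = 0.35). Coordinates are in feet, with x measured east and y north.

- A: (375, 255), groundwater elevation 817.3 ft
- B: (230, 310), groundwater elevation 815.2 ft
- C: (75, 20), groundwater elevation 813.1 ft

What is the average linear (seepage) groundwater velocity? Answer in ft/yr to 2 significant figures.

Differences from A: to B (Δx, Δy, Δh) = (-145, 55, -2.1); to C = (-300, -235, -4.2).
Determinant of the coordinate differences = (-145)·(-235) − (-300)·55 = 50575.
∂h/∂x = [(-2.1)·(-235) − (-4.2)·55] / 50575 = +0.01433
∂h/∂y = [(-145)·(-4.2) − (-300)·(-2.1)] / 50575 = -0.0004152
|∇h| = √(0.01433² + -0.0004152²) = 0.01434
Seepage velocity v = K·i/n = 0.44 × 0.01434 / 0.35 = 0.01803 ft/day = 6.585 ft/yr.

6.6 ft/yr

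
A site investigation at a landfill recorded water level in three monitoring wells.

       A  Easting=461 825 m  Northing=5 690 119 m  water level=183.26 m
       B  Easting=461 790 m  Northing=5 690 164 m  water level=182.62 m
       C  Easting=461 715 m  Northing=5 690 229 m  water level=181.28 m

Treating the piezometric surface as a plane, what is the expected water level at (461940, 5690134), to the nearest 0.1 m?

185.2 m

Differences from A: to B (Δx, Δy, Δh) = (-35, 45, -0.64); to C = (-110, 110, -1.98).
Solve a·Δx + b·Δy = Δh: det = (-35)·110 − (-110)·45 = 1100.
∂h/∂x = [(-0.64)·110 − (-1.98)·45] / 1100 = +0.01700
∂h/∂y = [(-35)·(-1.98) − (-110)·(-0.64)] / 1100 = -0.0010000
h(461940, 5690134) = 183.26 + (+0.01700)·(115) + (-0.0010000)·(15) = 183.26 +1.955 -0.015 = 185.200 m.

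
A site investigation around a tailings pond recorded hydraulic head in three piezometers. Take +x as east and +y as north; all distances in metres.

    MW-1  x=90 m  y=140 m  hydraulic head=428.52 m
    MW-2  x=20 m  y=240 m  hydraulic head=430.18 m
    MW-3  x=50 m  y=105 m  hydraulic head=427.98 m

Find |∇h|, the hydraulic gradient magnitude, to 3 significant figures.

0.0162

Differences from MW-1: to MW-2 (Δx, Δy, Δh) = (-70, 100, +1.66); to MW-3 = (-40, -35, -0.54).
Determinant of the coordinate differences = (-70)·(-35) − (-40)·100 = 6450.
∂h/∂x = [(+1.66)·(-35) − (-0.54)·100] / 6450 = -0.0006357
∂h/∂y = [(-70)·(-0.54) − (-40)·(+1.66)] / 6450 = +0.01616
|∇h| = √(-0.0006357² + 0.01616²) = 0.01617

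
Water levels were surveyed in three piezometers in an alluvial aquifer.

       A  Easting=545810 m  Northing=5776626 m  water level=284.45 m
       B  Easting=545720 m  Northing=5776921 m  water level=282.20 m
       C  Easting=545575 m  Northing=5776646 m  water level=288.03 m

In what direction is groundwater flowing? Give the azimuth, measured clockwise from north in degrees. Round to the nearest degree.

Taking A as reference: B−A = (-90, 295, -2.25); C−A = (-235, 20, +3.58).
Solve a·Δx + b·Δy = Δh: det = (-90)·20 − (-235)·295 = 67525.
∂h/∂x = [(-2.25)·20 − (+3.58)·295] / 67525 = -0.01631
∂h/∂y = [(-90)·(+3.58) − (-235)·(-2.25)] / 67525 = -0.01260
Flow direction (−∇h) has components (+0.01631 E, +0.01260 N).
Azimuth = atan2(E, N) = atan2(+0.01631, +0.01260) = 52.3° ≈ 052°.

052°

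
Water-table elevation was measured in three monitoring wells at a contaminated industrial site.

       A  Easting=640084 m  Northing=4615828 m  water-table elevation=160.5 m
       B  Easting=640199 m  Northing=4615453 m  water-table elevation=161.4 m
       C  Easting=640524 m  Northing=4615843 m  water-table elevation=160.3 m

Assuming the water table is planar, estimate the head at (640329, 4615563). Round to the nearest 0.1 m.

161.1 m

Three-point gradient (reference A): Δ to B = (115, -375, +0.9), Δ to C = (440, 15, -0.2).
∂h/∂x = -0.0003689, ∂h/∂y = -0.002513 (det = 166725).
h(640329, 4615563) = 160.5 + (-0.0003689)·(245) + (-0.002513)·(-265) = 160.5 -0.090 +0.666 = 161.076 m.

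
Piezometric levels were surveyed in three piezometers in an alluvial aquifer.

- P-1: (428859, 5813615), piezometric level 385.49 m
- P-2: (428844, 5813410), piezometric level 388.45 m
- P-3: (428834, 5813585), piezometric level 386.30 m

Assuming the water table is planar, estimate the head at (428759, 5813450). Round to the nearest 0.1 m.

389.3 m

Differences from P-1: to P-2 (Δx, Δy, Δh) = (-15, -205, +2.96); to P-3 = (-25, -30, +0.81).
Solve a·Δx + b·Δy = Δh: det = (-15)·(-30) − (-25)·(-205) = -4675.
∂h/∂x = [(+2.96)·(-30) − (+0.81)·(-205)] / -4675 = -0.01652
∂h/∂y = [(-15)·(+0.81) − (-25)·(+2.96)] / -4675 = -0.01323
h(428759, 5813450) = 385.49 + (-0.01652)·(-100) + (-0.01323)·(-165) = 385.49 +1.652 +2.183 = 389.325 m.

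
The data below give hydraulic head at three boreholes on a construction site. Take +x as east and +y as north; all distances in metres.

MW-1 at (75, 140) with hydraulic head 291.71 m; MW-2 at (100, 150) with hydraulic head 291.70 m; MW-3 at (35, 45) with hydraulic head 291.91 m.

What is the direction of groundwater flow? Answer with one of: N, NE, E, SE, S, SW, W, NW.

N

Taking MW-1 as reference: MW-2−MW-1 = (25, 10, -0.01); MW-3−MW-1 = (-40, -95, +0.20).
Solve a·Δx + b·Δy = Δh: det = 25·(-95) − (-40)·10 = -1975.
∂h/∂x = [(-0.01)·(-95) − (+0.20)·10] / -1975 = +0.0005316
∂h/∂y = [25·(+0.20) − (-40)·(-0.01)] / -1975 = -0.002329
Flow = −∇h = (-0.0005316 east, +0.002329 north), which points north.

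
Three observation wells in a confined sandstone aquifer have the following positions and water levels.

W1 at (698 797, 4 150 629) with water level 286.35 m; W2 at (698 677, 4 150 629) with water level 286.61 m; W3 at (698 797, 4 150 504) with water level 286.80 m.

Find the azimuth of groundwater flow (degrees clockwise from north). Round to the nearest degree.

∂h/∂x = (286.61 − 286.35) / (698677 − 698797) = -0.002167
∂h/∂y = (286.80 − 286.35) / (4150504 − 4150629) = -0.003600
Flow direction (−∇h) has components (+0.002167 E, +0.003600 N).
Azimuth = atan2(E, N) = atan2(+0.002167, +0.003600) = 31.0° ≈ 031°.

031°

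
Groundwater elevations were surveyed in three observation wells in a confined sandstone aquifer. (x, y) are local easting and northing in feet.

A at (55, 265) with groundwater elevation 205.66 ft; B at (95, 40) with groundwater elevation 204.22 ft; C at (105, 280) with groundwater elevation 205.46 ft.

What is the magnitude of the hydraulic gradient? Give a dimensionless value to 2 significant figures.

With h = a·x + b·y + c and A as origin, the differences give:
  40·a + (-225)·b = -1.44
  50·a + 15·b = -0.20
Eliminate b (×15 and ×(-225), subtract): 11850·a = -66.600 → a = ∂h/∂x = -0.005620
Back-substitute: b = ∂h/∂y = +0.005401.
|∇h| = √(-0.005620² + 0.005401²) = 0.007795

0.0078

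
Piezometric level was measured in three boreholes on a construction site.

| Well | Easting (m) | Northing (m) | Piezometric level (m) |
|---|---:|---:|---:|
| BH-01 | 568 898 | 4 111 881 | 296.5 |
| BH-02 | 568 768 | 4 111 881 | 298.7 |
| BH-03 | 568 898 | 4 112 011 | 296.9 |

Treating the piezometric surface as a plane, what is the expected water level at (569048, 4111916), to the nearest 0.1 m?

∂h/∂x = (298.7 − 296.5) / (568768 − 568898) = -0.01692
∂h/∂y = (296.9 − 296.5) / (4112011 − 4111881) = +0.003077
h(569048, 4111916) = 296.5 + (-0.01692)·(150) + (+0.003077)·(35) = 296.5 -2.538 +0.108 = 294.069 m.

294.1 m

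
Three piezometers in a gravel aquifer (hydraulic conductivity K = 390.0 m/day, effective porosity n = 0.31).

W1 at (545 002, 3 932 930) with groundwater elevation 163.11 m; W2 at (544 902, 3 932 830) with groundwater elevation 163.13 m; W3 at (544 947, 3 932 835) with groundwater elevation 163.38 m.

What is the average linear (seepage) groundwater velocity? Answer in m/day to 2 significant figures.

11 m/day

Differences from W1: to W2 (Δx, Δy, Δh) = (-100, -100, +0.02); to W3 = (-55, -95, +0.27).
Solve a·Δx + b·Δy = Δh: det = (-100)·(-95) − (-55)·(-100) = 4000.
∂h/∂x = [(+0.02)·(-95) − (+0.27)·(-100)] / 4000 = +0.006275
∂h/∂y = [(-100)·(+0.27) − (-55)·(+0.02)] / 4000 = -0.006475
|∇h| = √(0.006275² + -0.006475²) = 0.009017
Seepage velocity v = K·i/n = 390.0 × 0.009017 / 0.31 = 11.34 m/day.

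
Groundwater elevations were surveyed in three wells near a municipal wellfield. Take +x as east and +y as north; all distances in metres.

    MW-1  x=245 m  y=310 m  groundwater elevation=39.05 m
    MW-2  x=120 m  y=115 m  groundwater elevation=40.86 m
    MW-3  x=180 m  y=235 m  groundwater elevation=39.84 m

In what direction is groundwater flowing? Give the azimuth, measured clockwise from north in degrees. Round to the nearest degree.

044°

Differences from MW-1: to MW-2 (Δx, Δy, Δh) = (-125, -195, +1.81); to MW-3 = (-65, -75, +0.79).
Determinant of the coordinate differences = (-125)·(-75) − (-65)·(-195) = -3300.
∂h/∂x = [(+1.81)·(-75) − (+0.79)·(-195)] / -3300 = -0.005545
∂h/∂y = [(-125)·(+0.79) − (-65)·(+1.81)] / -3300 = -0.005727
Flow direction (−∇h) has components (+0.005545 E, +0.005727 N).
Azimuth = atan2(E, N) = atan2(+0.005545, +0.005727) = 44.1° ≈ 044°.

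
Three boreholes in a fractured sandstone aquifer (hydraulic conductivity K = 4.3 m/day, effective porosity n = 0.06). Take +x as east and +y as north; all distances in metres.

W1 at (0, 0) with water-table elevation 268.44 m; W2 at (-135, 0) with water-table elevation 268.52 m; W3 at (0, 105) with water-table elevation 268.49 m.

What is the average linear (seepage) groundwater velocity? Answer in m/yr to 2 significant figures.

20 m/yr

∂h/∂x = (268.52 − 268.44) / (-135 − 0) = -0.0005926
∂h/∂y = (268.49 − 268.44) / (105 − 0) = +0.0004762
|∇h| = √(-0.0005926² + 0.0004762²) = 0.0007602
Seepage velocity v = K·i/n = 4.3 × 0.0007602 / 0.06 = 0.05448 m/day = 19.9 m/yr.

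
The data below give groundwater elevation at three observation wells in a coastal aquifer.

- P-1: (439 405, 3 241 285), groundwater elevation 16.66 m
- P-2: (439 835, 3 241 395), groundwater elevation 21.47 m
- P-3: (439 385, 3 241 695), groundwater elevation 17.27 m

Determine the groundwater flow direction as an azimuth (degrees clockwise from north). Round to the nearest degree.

259°

Differences from P-1: to P-2 (Δx, Δy, Δh) = (430, 110, +4.81); to P-3 = (-20, 410, +0.61).
Determinant of the coordinate differences = 430·410 − (-20)·110 = 178500.
∂h/∂x = [(+4.81)·410 − (+0.61)·110] / 178500 = +0.01067
∂h/∂y = [430·(+0.61) − (-20)·(+4.81)] / 178500 = +0.002008
Flow direction (−∇h) has components (-0.01067 E, -0.002008 N).
Azimuth = atan2(E, N) = atan2(-0.01067, -0.002008) = 259.3° ≈ 259°.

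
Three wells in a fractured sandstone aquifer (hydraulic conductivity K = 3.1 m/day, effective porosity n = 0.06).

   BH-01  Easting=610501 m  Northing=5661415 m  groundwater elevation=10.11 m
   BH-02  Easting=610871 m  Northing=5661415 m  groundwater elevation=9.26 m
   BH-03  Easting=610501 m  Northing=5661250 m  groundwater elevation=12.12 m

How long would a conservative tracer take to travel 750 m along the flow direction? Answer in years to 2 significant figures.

3.2 years

∂h/∂x = (9.26 − 10.11) / (610871 − 610501) = -0.002297
∂h/∂y = (12.12 − 10.11) / (5661250 − 5661415) = -0.01218
|∇h| = √(-0.002297² + -0.01218²) = 0.01239
Seepage velocity v = K·i/n = 3.1 × 0.01239 / 0.06 = 0.6401 m/day.
t = 750 / 0.6401 = 1172 days = 3.21 years.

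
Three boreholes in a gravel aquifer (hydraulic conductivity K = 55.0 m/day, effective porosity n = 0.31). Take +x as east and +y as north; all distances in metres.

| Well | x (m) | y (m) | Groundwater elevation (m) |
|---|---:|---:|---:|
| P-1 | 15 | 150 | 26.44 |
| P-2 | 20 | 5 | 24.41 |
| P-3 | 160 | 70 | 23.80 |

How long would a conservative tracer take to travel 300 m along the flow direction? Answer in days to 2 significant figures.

With h = a·x + b·y + c and P-1 as origin, the differences give:
  5·a + (-145)·b = -2.03
  145·a + (-80)·b = -2.64
Eliminate b (×(-80) and ×(-145), subtract): 20625·a = -220.400 → a = ∂h/∂x = -0.01069
Back-substitute: b = ∂h/∂y = +0.01363.
|∇h| = √(-0.01069² + 0.01363²) = 0.01732
Seepage velocity v = K·i/n = 55.0 × 0.01732 / 0.31 = 3.073 m/day.
t = 300 / 3.073 = 97.62 days.

98 days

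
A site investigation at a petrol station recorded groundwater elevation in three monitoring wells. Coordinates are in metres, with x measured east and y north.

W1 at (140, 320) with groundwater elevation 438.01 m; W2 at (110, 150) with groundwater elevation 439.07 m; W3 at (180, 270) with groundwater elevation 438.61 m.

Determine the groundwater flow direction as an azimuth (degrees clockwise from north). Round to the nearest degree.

321°

With h = a·x + b·y + c and W1 as origin, the differences give:
  (-30)·a + (-170)·b = +1.06
  40·a + (-50)·b = +0.60
Eliminate b (×(-50) and ×(-170), subtract): 8300·a = 49.000 → a = ∂h/∂x = +0.005904
Back-substitute: b = ∂h/∂y = -0.007277.
Flow direction (−∇h) has components (-0.005904 E, +0.007277 N).
Azimuth = atan2(E, N) = atan2(-0.005904, +0.007277) = 320.9° ≈ 321°.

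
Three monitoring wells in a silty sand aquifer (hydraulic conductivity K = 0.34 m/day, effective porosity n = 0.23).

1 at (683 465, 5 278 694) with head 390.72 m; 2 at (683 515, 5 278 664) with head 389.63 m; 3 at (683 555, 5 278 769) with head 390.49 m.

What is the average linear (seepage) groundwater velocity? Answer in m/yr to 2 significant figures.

Differences from 1: to 2 (Δx, Δy, Δh) = (50, -30, -1.09); to 3 = (90, 75, -0.23).
Solve a·Δx + b·Δy = Δh: det = 50·75 − 90·(-30) = 6450.
∂h/∂x = [(-1.09)·75 − (-0.23)·(-30)] / 6450 = -0.01374
∂h/∂y = [50·(-0.23) − 90·(-1.09)] / 6450 = +0.01343
|∇h| = √(-0.01374² + 0.01343²) = 0.01921
Seepage velocity v = K·i/n = 0.34 × 0.01921 / 0.23 = 0.0284 m/day = 10.37 m/yr.

10 m/yr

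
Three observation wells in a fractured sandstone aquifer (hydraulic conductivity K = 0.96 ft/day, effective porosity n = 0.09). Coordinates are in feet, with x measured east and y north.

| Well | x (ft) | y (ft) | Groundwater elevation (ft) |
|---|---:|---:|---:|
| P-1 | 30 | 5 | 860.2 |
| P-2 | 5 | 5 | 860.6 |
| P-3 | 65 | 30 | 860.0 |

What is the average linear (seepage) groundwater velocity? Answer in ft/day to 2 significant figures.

Taking P-1 as reference: P-2−P-1 = (-25, 0, +0.4); P-3−P-1 = (35, 25, -0.2).
Determinant of the coordinate differences = (-25)·25 − 35·0 = -625.
∂h/∂x = [(+0.4)·25 − (-0.2)·0] / -625 = -0.01600
∂h/∂y = [(-25)·(-0.2) − 35·(+0.4)] / -625 = +0.01440
|∇h| = √(-0.01600² + 0.01440²) = 0.02153
Seepage velocity v = K·i/n = 0.96 × 0.02153 / 0.09 = 0.2297 ft/day.

0.23 ft/day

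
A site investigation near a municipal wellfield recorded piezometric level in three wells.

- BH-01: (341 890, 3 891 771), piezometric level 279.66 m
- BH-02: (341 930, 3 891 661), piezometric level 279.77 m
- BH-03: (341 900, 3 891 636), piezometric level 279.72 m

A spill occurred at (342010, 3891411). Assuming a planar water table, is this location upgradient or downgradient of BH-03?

Taking BH-01 as reference: BH-02−BH-01 = (40, -110, +0.11); BH-03−BH-01 = (10, -135, +0.06).
Determinant of the coordinate differences = 40·(-135) − 10·(-110) = -4300.
∂h/∂x = [(+0.11)·(-135) − (+0.06)·(-110)] / -4300 = +0.001919
∂h/∂y = [40·(+0.06) − 10·(+0.11)] / -4300 = -0.0003023
Head at (342010, 3891411) = 279.66 + (+0.001919)·(120) + (-0.0003023)·(-360) = 280.00 m.
That is higher than the 279.72 m at BH-03, so the point is upgradient.

upgradient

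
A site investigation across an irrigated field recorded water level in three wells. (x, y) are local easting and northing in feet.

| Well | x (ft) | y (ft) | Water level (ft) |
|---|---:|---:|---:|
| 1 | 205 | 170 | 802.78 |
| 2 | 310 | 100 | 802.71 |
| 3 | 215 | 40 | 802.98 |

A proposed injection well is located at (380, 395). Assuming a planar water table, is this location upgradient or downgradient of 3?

downgradient

Taking 1 as reference: 2−1 = (105, -70, -0.07); 3−1 = (10, -130, +0.20).
Determinant of the coordinate differences = 105·(-130) − 10·(-70) = -12950.
∂h/∂x = [(-0.07)·(-130) − (+0.20)·(-70)] / -12950 = -0.001784
∂h/∂y = [105·(+0.20) − 10·(-0.07)] / -12950 = -0.001676
Head at (380, 395) = 802.78 + (-0.001784)·(175) + (-0.001676)·(225) = 802.09 ft.
That is lower than the 802.98 ft at 3, so the point is downgradient.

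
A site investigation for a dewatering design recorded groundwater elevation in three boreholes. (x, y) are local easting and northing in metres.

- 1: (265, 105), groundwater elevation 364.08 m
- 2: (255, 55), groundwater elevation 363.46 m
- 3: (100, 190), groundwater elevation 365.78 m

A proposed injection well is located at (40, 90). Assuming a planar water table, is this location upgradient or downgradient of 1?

With h = a·x + b·y + c and 1 as origin, the differences give:
  (-10)·a + (-50)·b = -0.62
  (-165)·a + 85·b = +1.70
Eliminate b (×85 and ×(-50), subtract): -9100·a = 32.300 → a = ∂h/∂x = -0.003549
Back-substitute: b = ∂h/∂y = +0.01311.
Head at (40, 90) = 364.08 + (-0.003549)·(-225) + (+0.01311)·(-15) = 364.68 m.
That is higher than the 364.08 m at 1, so the point is upgradient.

upgradient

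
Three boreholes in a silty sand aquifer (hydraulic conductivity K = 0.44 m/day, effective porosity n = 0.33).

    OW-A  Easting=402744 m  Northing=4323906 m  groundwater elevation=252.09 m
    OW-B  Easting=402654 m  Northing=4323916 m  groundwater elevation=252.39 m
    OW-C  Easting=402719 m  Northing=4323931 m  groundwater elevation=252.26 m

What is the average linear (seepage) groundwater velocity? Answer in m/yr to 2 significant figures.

Taking OW-A as reference: OW-B−OW-A = (-90, 10, +0.30); OW-C−OW-A = (-25, 25, +0.17).
Solve a·Δx + b·Δy = Δh: det = (-90)·25 − (-25)·10 = -2000.
∂h/∂x = [(+0.30)·25 − (+0.17)·10] / -2000 = -0.002900
∂h/∂y = [(-90)·(+0.17) − (-25)·(+0.30)] / -2000 = +0.003900
|∇h| = √(-0.002900² + 0.003900²) = 0.00486
Seepage velocity v = K·i/n = 0.44 × 0.00486 / 0.33 = 0.00648 m/day = 2.367 m/yr.

2.4 m/yr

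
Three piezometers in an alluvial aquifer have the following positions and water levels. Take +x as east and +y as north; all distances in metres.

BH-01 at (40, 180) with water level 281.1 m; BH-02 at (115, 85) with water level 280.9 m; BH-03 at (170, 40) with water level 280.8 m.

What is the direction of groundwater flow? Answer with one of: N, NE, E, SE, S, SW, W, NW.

Differences from BH-01: to BH-02 (Δx, Δy, Δh) = (75, -95, -0.2); to BH-03 = (130, -140, -0.3).
Determinant of the coordinate differences = 75·(-140) − 130·(-95) = 1850.
∂h/∂x = [(-0.2)·(-140) − (-0.3)·(-95)] / 1850 = -0.0002703
∂h/∂y = [75·(-0.3) − 130·(-0.2)] / 1850 = +0.001892
Flow = −∇h = (+0.0002703 east, -0.001892 north), which points south.

S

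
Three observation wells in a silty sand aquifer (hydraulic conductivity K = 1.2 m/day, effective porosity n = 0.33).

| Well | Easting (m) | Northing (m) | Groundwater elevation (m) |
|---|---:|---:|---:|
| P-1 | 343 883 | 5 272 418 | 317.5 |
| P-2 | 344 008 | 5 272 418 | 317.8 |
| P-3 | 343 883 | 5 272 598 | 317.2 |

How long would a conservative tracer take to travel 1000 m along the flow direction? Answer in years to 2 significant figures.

260 years

∂h/∂x = (317.8 − 317.5) / (344008 − 343883) = +0.002400
∂h/∂y = (317.2 − 317.5) / (5272598 − 5272418) = -0.001667
|∇h| = √(0.002400² + -0.001667²) = 0.002922
Seepage velocity v = K·i/n = 1.2 × 0.002922 / 0.33 = 0.01063 m/day.
t = 1000 / 0.01063 = 9.407e+04 days = 258 years.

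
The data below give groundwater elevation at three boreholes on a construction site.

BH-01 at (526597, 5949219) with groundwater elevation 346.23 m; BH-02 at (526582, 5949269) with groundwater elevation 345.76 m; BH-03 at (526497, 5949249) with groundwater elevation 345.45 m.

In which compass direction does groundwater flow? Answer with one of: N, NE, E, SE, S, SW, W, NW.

Differences from BH-01: to BH-02 (Δx, Δy, Δh) = (-15, 50, -0.47); to BH-03 = (-100, 30, -0.78).
Determinant of the coordinate differences = (-15)·30 − (-100)·50 = 4550.
∂h/∂x = [(-0.47)·30 − (-0.78)·50] / 4550 = +0.005473
∂h/∂y = [(-15)·(-0.78) − (-100)·(-0.47)] / 4550 = -0.007758
Flow = −∇h = (-0.005473 east, +0.007758 north), which points northwest.

NW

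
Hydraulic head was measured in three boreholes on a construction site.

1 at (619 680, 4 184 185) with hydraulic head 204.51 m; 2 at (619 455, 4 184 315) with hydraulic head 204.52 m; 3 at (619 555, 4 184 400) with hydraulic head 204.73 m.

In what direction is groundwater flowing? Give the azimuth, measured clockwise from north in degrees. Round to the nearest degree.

209°

With h = a·x + b·y + c and 1 as origin, the differences give:
  (-225)·a + 130·b = +0.01
  (-125)·a + 215·b = +0.22
Eliminate b (×215 and ×130, subtract): -32125·a = -26.450 → a = ∂h/∂x = +0.0008233
Back-substitute: b = ∂h/∂y = +0.001502.
Flow direction (−∇h) has components (-0.0008233 E, -0.001502 N).
Azimuth = atan2(E, N) = atan2(-0.0008233, -0.001502) = 208.7° ≈ 209°.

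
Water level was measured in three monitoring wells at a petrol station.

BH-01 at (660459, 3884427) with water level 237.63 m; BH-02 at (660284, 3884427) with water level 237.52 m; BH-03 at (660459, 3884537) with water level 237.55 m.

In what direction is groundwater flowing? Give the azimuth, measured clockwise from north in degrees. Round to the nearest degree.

∂h/∂x = (237.52 − 237.63) / (660284 − 660459) = +0.0006286
∂h/∂y = (237.55 − 237.63) / (3884537 − 3884427) = -0.0007273
Flow direction (−∇h) has components (-0.0006286 E, +0.0007273 N).
Azimuth = atan2(E, N) = atan2(-0.0006286, +0.0007273) = 319.2° ≈ 319°.

319°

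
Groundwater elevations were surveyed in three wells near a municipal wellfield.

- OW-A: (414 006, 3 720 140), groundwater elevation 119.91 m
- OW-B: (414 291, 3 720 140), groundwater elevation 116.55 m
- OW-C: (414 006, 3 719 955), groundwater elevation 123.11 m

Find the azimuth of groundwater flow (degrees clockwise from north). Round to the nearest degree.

∂h/∂x = (116.55 − 119.91) / (414291 − 414006) = -0.01179
∂h/∂y = (123.11 − 119.91) / (3719955 − 3720140) = -0.01730
Flow direction (−∇h) has components (+0.01179 E, +0.01730 N).
Azimuth = atan2(E, N) = atan2(+0.01179, +0.01730) = 34.3° ≈ 034°.

034°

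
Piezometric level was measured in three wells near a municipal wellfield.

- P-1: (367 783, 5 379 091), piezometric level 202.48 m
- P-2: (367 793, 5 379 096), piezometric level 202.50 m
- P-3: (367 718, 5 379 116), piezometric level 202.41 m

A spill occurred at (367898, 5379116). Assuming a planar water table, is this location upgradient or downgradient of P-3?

upgradient

Three-point gradient (reference P-1): Δ to P-2 = (10, 5, +0.02), Δ to P-3 = (-65, 25, -0.07).
∂h/∂x = +0.001478, ∂h/∂y = +0.001043 (det = 575).
Head at (367898, 5379116) = 202.48 + (+0.001478)·(115) + (+0.001043)·(25) = 202.68 m.
That is higher than the 202.41 m at P-3, so the point is upgradient.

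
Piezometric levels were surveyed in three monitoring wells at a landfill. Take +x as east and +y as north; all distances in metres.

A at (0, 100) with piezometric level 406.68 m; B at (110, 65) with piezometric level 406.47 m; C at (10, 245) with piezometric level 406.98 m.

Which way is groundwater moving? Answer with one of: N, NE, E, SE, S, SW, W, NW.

SE

Taking A as reference: B−A = (110, -35, -0.21); C−A = (10, 145, +0.30).
Solve a·Δx + b·Δy = Δh: det = 110·145 − 10·(-35) = 16300.
∂h/∂x = [(-0.21)·145 − (+0.30)·(-35)] / 16300 = -0.001224
∂h/∂y = [110·(+0.30) − 10·(-0.21)] / 16300 = +0.002153
Flow = −∇h = (+0.001224 east, -0.002153 north), which points southeast.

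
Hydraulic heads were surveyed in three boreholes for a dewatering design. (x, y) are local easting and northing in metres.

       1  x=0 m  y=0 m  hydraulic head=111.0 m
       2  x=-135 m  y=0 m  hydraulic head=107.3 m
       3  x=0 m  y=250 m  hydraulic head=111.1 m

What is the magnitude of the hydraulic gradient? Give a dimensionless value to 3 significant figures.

0.0274

∂h/∂x = (107.3 − 111.0) / (-135 − 0) = +0.02741
∂h/∂y = (111.1 − 111.0) / (250 − 0) = +0.0004000
|∇h| = √(0.02741² + 0.0004000²) = 0.02741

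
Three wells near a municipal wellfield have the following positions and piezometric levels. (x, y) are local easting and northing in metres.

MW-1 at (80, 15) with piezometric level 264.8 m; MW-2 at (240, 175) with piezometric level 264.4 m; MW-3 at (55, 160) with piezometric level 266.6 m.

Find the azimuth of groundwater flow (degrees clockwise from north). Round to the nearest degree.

Differences from MW-1: to MW-2 (Δx, Δy, Δh) = (160, 160, -0.4); to MW-3 = (-25, 145, +1.8).
Solve a·Δx + b·Δy = Δh: det = 160·145 − (-25)·160 = 27200.
∂h/∂x = [(-0.4)·145 − (+1.8)·160] / 27200 = -0.01272
∂h/∂y = [160·(+1.8) − (-25)·(-0.4)] / 27200 = +0.01022
Flow direction (−∇h) has components (+0.01272 E, -0.01022 N).
Azimuth = atan2(E, N) = atan2(+0.01272, -0.01022) = 128.8° ≈ 129°.

129°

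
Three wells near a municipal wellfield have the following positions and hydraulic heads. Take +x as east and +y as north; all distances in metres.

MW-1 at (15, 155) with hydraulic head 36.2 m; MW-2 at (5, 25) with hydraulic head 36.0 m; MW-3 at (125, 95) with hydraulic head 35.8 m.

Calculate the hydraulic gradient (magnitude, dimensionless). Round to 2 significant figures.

With h = a·x + b·y + c and MW-1 as origin, the differences give:
  (-10)·a + (-130)·b = -0.2
  110·a + (-60)·b = -0.4
Eliminate b (×(-60) and ×(-130), subtract): 14900·a = -40.00 → a = ∂h/∂x = -0.002685
Back-substitute: b = ∂h/∂y = +0.001745.
|∇h| = √(-0.002685² + 0.001745²) = 0.003202

0.0032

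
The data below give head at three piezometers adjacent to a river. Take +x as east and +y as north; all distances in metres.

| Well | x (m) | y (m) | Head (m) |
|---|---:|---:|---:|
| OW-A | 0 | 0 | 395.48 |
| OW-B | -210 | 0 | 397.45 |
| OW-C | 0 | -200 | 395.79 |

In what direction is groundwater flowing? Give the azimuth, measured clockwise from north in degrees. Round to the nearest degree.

081°

∂h/∂x = (397.45 − 395.48) / (-210 − 0) = -0.009381
∂h/∂y = (395.79 − 395.48) / (-200 − 0) = -0.001550
Flow direction (−∇h) has components (+0.009381 E, +0.001550 N).
Azimuth = atan2(E, N) = atan2(+0.009381, +0.001550) = 80.6° ≈ 081°.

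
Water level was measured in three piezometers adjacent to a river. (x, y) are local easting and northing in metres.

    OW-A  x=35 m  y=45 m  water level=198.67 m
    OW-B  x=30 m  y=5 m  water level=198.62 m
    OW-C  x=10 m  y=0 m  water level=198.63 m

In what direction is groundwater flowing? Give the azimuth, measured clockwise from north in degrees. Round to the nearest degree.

With h = a·x + b·y + c and OW-A as origin, the differences give:
  (-5)·a + (-40)·b = -0.05
  (-25)·a + (-45)·b = -0.04
Eliminate b (×(-45) and ×(-40), subtract): -775·a = 0.650 → a = ∂h/∂x = -0.0008387
Back-substitute: b = ∂h/∂y = +0.001355.
Flow direction (−∇h) has components (+0.0008387 E, -0.001355 N).
Azimuth = atan2(E, N) = atan2(+0.0008387, -0.001355) = 148.2° ≈ 148°.

148°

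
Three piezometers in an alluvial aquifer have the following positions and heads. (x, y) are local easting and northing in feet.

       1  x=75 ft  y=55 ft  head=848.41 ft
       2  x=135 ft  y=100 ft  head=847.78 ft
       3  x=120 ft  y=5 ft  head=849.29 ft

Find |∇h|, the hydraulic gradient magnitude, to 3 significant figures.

Differences from 1: to 2 (Δx, Δy, Δh) = (60, 45, -0.63); to 3 = (45, -50, +0.88).
Solve a·Δx + b·Δy = Δh: det = 60·(-50) − 45·45 = -5025.
∂h/∂x = [(-0.63)·(-50) − (+0.88)·45] / -5025 = +0.001612
∂h/∂y = [60·(+0.88) − 45·(-0.63)] / -5025 = -0.01615
|∇h| = √(0.001612² + -0.01615²) = 0.01623

0.0162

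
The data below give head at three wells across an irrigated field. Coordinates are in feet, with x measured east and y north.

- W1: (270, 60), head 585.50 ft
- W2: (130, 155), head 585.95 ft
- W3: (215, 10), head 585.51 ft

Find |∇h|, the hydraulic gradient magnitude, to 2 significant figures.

0.0027

Differences from W1: to W2 (Δx, Δy, Δh) = (-140, 95, +0.45); to W3 = (-55, -50, +0.01).
Solve a·Δx + b·Δy = Δh: det = (-140)·(-50) − (-55)·95 = 12225.
∂h/∂x = [(+0.45)·(-50) − (+0.01)·95] / 12225 = -0.001918
∂h/∂y = [(-140)·(+0.01) − (-55)·(+0.45)] / 12225 = +0.001910
|∇h| = √(-0.001918² + 0.001910²) = 0.002707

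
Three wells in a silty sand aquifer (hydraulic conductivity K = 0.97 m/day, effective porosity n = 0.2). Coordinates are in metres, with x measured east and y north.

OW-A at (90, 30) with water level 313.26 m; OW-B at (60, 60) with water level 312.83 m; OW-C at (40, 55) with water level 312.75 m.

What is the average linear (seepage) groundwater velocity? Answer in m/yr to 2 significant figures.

18 m/yr

Differences from OW-A: to OW-B (Δx, Δy, Δh) = (-30, 30, -0.43); to OW-C = (-50, 25, -0.51).
Solve a·Δx + b·Δy = Δh: det = (-30)·25 − (-50)·30 = 750.
∂h/∂x = [(-0.43)·25 − (-0.51)·30] / 750 = +0.006067
∂h/∂y = [(-30)·(-0.51) − (-50)·(-0.43)] / 750 = -0.008267
|∇h| = √(0.006067² + -0.008267²) = 0.01025
Seepage velocity v = K·i/n = 0.97 × 0.01025 / 0.2 = 0.04971 m/day = 18.16 m/yr.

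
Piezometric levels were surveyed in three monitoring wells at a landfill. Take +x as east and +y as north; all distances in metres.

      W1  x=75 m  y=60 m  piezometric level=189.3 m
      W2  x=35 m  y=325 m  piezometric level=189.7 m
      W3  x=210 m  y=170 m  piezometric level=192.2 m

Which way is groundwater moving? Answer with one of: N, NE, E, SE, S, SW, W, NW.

W

Differences from W1: to W2 (Δx, Δy, Δh) = (-40, 265, +0.4); to W3 = (135, 110, +2.9).
Solve a·Δx + b·Δy = Δh: det = (-40)·110 − 135·265 = -40175.
∂h/∂x = [(+0.4)·110 − (+2.9)·265] / -40175 = +0.01803
∂h/∂y = [(-40)·(+2.9) − 135·(+0.4)] / -40175 = +0.004231
Flow = −∇h = (-0.01803 east, -0.004231 north), which points west.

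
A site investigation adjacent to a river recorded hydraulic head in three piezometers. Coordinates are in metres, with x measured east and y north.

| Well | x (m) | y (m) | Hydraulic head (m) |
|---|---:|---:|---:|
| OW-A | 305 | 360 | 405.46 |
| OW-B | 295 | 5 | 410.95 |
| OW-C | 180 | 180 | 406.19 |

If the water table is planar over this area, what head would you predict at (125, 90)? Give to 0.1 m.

With h = a·x + b·y + c and OW-A as origin, the differences give:
  (-10)·a + (-355)·b = +5.49
  (-125)·a + (-180)·b = +0.73
Eliminate b (×(-180) and ×(-355), subtract): -42575·a = -729.050 → a = ∂h/∂x = +0.01712
Back-substitute: b = ∂h/∂y = -0.01595.
h(125, 90) = 405.46 + (+0.01712)·(-180) + (-0.01595)·(-270) = 405.46 -3.082 +4.306 = 406.683 m.

406.7 m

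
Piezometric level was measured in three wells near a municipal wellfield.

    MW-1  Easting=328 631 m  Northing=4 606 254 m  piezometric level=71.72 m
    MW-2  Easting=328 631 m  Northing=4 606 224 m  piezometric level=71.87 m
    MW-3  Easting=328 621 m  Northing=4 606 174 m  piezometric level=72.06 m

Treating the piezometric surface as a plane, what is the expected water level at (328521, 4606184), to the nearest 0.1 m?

71.4 m

Taking MW-1 as reference: MW-2−MW-1 = (0, -30, +0.15); MW-3−MW-1 = (-10, -80, +0.34).
Solve a·Δx + b·Δy = Δh: det = 0·(-80) − (-10)·(-30) = -300.
∂h/∂x = [(+0.15)·(-80) − (+0.34)·(-30)] / -300 = +0.006000
∂h/∂y = [0·(+0.34) − (-10)·(+0.15)] / -300 = -0.005000
h(328521, 4606184) = 71.72 + (+0.006000)·(-110) + (-0.005000)·(-70) = 71.72 -0.660 +0.350 = 71.410 m.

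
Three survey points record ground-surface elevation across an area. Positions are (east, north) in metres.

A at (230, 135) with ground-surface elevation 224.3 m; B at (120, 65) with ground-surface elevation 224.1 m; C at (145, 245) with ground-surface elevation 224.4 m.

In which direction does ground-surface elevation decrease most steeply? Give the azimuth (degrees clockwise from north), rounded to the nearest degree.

Differences from A: to B (Δx, Δy, Δh) = (-110, -70, -0.2); to C = (-85, 110, +0.1).
Determinant of the coordinate differences = (-110)·110 − (-85)·(-70) = -18050.
∂z/∂x = [(-0.2)·110 − (+0.1)·(-70)] / -18050 = +0.0008310
∂z/∂y = [(-110)·(+0.1) − (-85)·(-0.2)] / -18050 = +0.001551
Steepest decrease is along −∇f: components (-0.0008310 E, -0.001551 N).
Azimuth = atan2(-0.0008310, -0.001551) = 208.2° ≈ 208°.

208°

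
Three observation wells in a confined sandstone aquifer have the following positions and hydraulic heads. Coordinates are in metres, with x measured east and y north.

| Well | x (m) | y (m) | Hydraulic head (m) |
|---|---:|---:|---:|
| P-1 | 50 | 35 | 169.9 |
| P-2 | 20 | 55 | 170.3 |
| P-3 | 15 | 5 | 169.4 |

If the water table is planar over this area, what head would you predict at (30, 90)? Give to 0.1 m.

170.9 m

Differences from P-1: to P-2 (Δx, Δy, Δh) = (-30, 20, +0.4); to P-3 = (-35, -30, -0.5).
Solve a·Δx + b·Δy = Δh: det = (-30)·(-30) − (-35)·20 = 1600.
∂h/∂x = [(+0.4)·(-30) − (-0.5)·20] / 1600 = -0.001250
∂h/∂y = [(-30)·(-0.5) − (-35)·(+0.4)] / 1600 = +0.01813
h(30, 90) = 169.9 + (-0.001250)·(-20) + (+0.01813)·(55) = 169.9 +0.025 +0.997 = 170.922 m.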